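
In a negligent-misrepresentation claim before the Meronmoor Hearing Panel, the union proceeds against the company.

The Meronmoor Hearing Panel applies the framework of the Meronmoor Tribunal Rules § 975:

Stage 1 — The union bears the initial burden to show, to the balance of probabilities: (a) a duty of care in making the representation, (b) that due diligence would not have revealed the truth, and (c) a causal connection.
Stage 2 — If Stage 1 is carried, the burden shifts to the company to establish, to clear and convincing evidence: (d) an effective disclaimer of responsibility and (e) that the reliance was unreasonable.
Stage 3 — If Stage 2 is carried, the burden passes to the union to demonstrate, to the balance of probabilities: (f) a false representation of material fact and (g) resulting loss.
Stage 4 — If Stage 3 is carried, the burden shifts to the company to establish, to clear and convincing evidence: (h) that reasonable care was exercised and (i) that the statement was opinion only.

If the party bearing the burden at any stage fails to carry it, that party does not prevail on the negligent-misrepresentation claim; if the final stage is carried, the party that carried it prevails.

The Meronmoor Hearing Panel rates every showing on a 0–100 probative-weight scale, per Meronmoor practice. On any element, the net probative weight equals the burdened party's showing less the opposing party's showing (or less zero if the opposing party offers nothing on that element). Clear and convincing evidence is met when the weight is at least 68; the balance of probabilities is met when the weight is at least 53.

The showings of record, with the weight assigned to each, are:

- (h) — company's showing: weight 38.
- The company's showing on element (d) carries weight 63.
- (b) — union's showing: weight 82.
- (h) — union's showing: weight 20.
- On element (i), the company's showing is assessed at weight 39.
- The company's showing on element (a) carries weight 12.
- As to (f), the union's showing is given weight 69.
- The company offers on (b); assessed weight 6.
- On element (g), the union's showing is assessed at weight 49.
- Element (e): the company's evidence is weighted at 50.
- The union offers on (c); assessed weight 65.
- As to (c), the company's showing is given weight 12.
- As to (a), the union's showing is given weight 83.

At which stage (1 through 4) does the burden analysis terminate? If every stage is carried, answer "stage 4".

stage 2

Stage 1 — burden on union; standard: the balance of probabilities (weight is at least 53).
    (a): 83 − 12 = 71 ≥ 53 [met]
    (b): 82 − 6 = 76 ≥ 53 [met]
    (c): 65 − 12 = 53 ≥ 53 [met]
  All elements met. The burden passes to the company.
Stage 2 — burden on company; standard: clear and convincing evidence (weight is at least 68).
    (d): 63 < 68 [not met]
    (e): 50 < 68 [not met]
  Not every element is met, so the company fails to carry Stage 2.
So the union prevails.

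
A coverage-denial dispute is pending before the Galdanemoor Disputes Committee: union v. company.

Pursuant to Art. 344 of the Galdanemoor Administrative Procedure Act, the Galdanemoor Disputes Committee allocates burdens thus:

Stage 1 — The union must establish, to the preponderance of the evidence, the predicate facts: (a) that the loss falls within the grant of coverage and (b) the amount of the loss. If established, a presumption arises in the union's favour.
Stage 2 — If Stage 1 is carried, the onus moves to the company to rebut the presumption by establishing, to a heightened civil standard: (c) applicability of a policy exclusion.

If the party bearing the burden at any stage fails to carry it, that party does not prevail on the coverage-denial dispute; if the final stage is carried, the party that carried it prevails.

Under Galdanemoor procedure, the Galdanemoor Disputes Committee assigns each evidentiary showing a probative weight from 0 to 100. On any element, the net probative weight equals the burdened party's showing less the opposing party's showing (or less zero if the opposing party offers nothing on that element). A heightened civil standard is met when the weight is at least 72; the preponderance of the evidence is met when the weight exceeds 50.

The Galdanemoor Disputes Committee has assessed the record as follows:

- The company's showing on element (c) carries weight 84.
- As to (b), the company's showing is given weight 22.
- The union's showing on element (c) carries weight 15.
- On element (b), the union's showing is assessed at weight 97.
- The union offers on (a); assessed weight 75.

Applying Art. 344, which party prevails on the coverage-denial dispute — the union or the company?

union

Stage 1 — burden on union; standard: the preponderance of the evidence (weight exceeds 50).
    (a): 75 > 50 [met]
    (b): 97 − 22 = 75 > 50 [met]
  Stage 1 carried; the burden shifts to the company.
Stage 2 — burden on company; standard: a heightened civil standard (weight is at least 72).
    (c): 84 − 15 = 69 < 72 [not met]
  The company does not carry Stage 2.
So the union prevails.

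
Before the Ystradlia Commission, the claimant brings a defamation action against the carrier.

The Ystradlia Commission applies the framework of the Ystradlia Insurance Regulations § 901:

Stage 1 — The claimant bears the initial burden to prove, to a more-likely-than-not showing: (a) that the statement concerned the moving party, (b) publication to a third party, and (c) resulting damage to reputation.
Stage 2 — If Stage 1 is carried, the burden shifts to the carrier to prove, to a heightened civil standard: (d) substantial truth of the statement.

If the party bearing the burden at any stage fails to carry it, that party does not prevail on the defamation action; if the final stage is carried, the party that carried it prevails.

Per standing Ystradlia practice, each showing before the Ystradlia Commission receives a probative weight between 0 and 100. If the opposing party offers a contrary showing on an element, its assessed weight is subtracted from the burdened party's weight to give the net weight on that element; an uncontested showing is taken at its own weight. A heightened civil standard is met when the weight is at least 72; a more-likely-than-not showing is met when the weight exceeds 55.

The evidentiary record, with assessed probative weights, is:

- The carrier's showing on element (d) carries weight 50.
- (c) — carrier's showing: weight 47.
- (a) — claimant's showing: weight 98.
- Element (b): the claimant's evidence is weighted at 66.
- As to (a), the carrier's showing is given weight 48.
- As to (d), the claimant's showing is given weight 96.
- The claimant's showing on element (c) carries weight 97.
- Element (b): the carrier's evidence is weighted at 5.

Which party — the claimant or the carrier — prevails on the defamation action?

carrier

At Stage 1 the claimant must meet a more-likely-than-not showing (weight exceeds 55): on (a) the weight is 98 less the opposing 48 gives net 50, ≤ 55, so (a) does not meet the standard; on (b) the weight is 66 less the opposing 5 gives net 61, > 55, so (b) meets the standard; on (c) the weight is 97 less the opposing 47 gives net 50, ≤ 55, so (c) does not meet the standard.
  Stage 1 not carried; the claimant fails its burden.
The analysis ends at Stage 1; the carrier prevails.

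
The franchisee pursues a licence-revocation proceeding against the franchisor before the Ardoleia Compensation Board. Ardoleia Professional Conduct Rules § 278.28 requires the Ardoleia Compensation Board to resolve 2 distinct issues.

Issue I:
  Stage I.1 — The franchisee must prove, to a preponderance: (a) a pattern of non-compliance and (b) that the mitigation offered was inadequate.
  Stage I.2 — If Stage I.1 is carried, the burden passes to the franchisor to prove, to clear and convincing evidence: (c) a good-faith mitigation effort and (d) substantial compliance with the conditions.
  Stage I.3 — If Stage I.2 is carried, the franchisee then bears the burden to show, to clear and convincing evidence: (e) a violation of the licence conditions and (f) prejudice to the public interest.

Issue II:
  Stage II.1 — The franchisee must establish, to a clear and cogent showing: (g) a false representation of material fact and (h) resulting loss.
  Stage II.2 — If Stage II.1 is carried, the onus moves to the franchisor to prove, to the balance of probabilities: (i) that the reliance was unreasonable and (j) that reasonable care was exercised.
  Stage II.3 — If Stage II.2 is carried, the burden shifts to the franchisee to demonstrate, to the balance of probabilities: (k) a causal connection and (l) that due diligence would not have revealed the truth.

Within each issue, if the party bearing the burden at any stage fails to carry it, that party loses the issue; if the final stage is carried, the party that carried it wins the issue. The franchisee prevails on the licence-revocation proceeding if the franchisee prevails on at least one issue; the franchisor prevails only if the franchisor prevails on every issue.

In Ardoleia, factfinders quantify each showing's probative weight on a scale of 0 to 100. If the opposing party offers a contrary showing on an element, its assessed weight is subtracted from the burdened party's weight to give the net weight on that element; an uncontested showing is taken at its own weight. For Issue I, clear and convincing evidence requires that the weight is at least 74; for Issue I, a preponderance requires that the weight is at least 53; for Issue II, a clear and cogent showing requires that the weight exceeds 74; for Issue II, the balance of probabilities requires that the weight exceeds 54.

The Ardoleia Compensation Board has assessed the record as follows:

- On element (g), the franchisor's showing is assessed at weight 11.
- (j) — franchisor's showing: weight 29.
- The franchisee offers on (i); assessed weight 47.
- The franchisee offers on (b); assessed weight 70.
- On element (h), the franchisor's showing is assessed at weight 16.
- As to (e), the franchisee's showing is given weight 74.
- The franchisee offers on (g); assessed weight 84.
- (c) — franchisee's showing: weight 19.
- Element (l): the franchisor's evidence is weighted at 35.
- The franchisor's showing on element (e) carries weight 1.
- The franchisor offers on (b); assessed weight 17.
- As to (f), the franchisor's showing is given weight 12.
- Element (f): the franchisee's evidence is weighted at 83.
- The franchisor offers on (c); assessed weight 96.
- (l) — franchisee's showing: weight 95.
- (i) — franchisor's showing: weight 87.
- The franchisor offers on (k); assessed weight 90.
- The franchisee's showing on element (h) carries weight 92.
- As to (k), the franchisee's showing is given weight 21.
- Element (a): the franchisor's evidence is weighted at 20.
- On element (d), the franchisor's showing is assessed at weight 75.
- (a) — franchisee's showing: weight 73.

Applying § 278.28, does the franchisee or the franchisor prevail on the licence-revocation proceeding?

— Issue I —
At Stage I.1 the franchisee must meet a preponderance (weight is at least 53): on (a) the weight is 73 less the opposing 20 gives net 53, which does reach 53, so (a) meets the standard; on (b) the weight is 70 less the opposing 17 gives net 53, ≥ 53, so (b) meets the standard.
  Stage I.1 is satisfied; the onus moves to the franchisor.
At Stage I.2 the franchisor must meet clear and convincing evidence (weight is at least 74): on (c) the weight is 96 less the opposing 19 gives net 77, which does reach 74, so (c) meets the standard; on (d) the weight is 75, ≥ 74, so (d) meets the standard.
  Stage I.2 carried; the burden shifts to the franchisee.
At Stage I.3 the franchisee must meet clear and convincing evidence (weight is at least 74): on (e) the weight is 74 less the opposing 1 gives net 73, which does not reach 74, so (e) does not meet the standard; on (f) the weight is 83 less the opposing 12 gives net 71, which does not reach 74, so (f) does not meet the standard.
  The franchisee does not carry Stage I.3.
The analysis ends at Stage I.3; the franchisor prevails on this issue.
— Issue II —
Stage II.1 (franchisee, a clear and cogent showing, weight exceeds 74): (g) net 84−11=73 ≤ 74 — fails; (h) net 92−16=76 > 74 — meets.
  Not every element is met, so the franchisee fails to carry Stage II.1.
The analysis ends at Stage II.1; the franchisor prevails on this issue.
Per-issue: Issue I → franchisor; Issue II → franchisor. The franchisee must prevail on at least one issue; overall, the franchisor prevails.

franchisor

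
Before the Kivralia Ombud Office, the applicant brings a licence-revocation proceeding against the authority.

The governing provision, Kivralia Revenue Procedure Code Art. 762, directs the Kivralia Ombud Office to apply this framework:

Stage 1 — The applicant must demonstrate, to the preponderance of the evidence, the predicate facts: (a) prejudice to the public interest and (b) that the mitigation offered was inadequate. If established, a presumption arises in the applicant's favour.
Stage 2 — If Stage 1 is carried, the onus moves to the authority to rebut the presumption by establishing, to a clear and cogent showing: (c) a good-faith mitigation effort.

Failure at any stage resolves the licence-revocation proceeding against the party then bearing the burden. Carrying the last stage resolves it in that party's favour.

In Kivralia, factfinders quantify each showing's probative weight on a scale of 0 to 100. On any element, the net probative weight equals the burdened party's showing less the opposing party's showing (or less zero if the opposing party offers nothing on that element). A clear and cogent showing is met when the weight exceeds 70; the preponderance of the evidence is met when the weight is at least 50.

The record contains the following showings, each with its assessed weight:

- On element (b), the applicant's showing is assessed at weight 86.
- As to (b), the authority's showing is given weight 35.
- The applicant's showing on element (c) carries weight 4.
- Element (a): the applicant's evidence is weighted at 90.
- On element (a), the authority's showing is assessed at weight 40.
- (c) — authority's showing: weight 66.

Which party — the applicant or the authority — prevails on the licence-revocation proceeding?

applicant

Stage 1 (applicant, the preponderance of the evidence, weight is at least 50): (a) net 90−40=50 ≥ 50 — meets; (b) net 86−35=51 ≥ 50 — meets.
  Stage 1 carried; the burden shifts to the authority.
Stage 2 (authority, a clear and cogent showing, weight exceeds 70): (c) net 66−4=62 ≤ 70 — fails.
  The authority does not carry Stage 2.
So the applicant prevails.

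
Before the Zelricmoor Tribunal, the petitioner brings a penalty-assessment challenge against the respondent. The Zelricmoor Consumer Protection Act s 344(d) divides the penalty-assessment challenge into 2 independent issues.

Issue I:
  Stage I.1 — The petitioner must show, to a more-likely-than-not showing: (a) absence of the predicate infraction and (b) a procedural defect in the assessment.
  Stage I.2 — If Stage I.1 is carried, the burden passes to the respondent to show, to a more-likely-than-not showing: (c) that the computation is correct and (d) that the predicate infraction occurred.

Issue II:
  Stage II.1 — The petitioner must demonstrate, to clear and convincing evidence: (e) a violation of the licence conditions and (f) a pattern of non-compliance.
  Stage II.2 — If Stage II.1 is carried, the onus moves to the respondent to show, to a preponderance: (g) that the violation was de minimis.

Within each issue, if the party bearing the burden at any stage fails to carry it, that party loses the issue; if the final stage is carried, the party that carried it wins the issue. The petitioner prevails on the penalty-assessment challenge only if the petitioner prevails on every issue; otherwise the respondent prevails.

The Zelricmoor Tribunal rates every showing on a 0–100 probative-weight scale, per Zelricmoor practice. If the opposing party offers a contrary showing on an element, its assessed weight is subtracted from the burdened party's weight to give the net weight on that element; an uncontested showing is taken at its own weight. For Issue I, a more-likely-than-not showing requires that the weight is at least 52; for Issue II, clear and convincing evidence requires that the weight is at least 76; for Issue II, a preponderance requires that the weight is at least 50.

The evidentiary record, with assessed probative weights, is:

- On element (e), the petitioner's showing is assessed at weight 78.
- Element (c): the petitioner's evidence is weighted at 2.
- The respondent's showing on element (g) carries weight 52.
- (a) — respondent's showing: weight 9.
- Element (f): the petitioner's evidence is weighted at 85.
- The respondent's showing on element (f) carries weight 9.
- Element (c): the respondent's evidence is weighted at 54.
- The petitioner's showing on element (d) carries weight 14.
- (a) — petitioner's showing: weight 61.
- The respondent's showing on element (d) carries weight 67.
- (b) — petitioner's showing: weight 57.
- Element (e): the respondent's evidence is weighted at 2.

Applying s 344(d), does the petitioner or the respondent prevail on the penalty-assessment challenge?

respondent

— Issue I —
Stage I.1 (petitioner, a more-likely-than-not showing, weight is at least 52): (a) net 61−9=52 ≥ 52 — meets; (b) 57 ≥ 52 — meets.
  The petitioner carries Stage I.1; the respondent now bears the burden.
Stage I.2 (respondent, a more-likely-than-not showing, weight is at least 52): (c) net 54−2=52 ≥ 52 — meets; (d) net 67−14=53 ≥ 52 — meets.
  The respondent carries the last stage.
All stages carried — the respondent prevails on this issue.
— Issue II —
Stage II.1 (petitioner, clear and convincing evidence, weight is at least 76): (e) net 78−2=76 ≥ 76 — meets; (f) net 85−9=76 ≥ 76 — meets.
  The petitioner carries Stage II.1; the respondent now bears the burden.
Stage II.2 (respondent, a preponderance, weight is at least 50): (g) 52 ≥ 50 — meets.
  Stage II.2 carried; the final stage is satisfied.
All stages carried — the respondent prevails on this issue.
Per-issue: Issue I → respondent; Issue II → respondent. The petitioner must prevail on every issue; overall, the respondent prevails.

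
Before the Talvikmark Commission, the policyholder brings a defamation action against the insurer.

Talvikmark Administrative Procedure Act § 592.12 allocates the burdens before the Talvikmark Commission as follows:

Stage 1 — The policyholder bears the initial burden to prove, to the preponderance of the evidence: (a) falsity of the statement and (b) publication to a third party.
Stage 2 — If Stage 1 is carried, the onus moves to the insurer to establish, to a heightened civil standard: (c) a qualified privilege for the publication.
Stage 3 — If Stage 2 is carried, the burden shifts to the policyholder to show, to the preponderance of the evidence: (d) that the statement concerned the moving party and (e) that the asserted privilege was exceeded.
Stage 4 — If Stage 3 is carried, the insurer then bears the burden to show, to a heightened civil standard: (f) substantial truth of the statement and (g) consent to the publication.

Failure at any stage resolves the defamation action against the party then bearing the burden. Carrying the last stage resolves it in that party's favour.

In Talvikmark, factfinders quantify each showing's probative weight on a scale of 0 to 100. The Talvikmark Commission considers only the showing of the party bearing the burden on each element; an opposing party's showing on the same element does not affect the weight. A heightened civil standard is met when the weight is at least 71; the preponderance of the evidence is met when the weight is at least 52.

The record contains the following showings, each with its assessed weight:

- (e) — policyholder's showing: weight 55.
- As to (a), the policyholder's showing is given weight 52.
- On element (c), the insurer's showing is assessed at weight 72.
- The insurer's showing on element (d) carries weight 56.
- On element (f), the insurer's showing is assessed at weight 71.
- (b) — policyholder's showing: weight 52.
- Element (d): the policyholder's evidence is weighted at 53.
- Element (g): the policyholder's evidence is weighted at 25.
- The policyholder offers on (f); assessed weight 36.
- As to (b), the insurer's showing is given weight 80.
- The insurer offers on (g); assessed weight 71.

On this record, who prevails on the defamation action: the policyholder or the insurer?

insurer

Stage 1 — burden on policyholder; standard: the preponderance of the evidence (weight is at least 52).
    (a): 52 ≥ 52 [met]
    (b): 52 (insurer's 80 disregarded) ≥ 52 [met]
  All elements met. The burden passes to the insurer.
Stage 2 — burden on insurer; standard: a heightened civil standard (weight is at least 71).
    (c): 72 ≥ 71 [met]
  Stage 2 carried; the burden shifts to the policyholder.
Stage 3 — burden on policyholder; standard: the preponderance of the evidence (weight is at least 52).
    (d): 53 (insurer's 56 disregarded) ≥ 52 [met]
    (e): 55 ≥ 52 [met]
  The policyholder carries Stage 3; the insurer now bears the burden.
Stage 4 — burden on insurer; standard: a heightened civil standard (weight is at least 71).
    (f): 71 (policyholder's 36 disregarded) ≥ 71 [met]
    (g): 71 (policyholder's 25 disregarded) ≥ 71 [met]
  All elements met at the final stage.
Every stage carried; the insurer prevails.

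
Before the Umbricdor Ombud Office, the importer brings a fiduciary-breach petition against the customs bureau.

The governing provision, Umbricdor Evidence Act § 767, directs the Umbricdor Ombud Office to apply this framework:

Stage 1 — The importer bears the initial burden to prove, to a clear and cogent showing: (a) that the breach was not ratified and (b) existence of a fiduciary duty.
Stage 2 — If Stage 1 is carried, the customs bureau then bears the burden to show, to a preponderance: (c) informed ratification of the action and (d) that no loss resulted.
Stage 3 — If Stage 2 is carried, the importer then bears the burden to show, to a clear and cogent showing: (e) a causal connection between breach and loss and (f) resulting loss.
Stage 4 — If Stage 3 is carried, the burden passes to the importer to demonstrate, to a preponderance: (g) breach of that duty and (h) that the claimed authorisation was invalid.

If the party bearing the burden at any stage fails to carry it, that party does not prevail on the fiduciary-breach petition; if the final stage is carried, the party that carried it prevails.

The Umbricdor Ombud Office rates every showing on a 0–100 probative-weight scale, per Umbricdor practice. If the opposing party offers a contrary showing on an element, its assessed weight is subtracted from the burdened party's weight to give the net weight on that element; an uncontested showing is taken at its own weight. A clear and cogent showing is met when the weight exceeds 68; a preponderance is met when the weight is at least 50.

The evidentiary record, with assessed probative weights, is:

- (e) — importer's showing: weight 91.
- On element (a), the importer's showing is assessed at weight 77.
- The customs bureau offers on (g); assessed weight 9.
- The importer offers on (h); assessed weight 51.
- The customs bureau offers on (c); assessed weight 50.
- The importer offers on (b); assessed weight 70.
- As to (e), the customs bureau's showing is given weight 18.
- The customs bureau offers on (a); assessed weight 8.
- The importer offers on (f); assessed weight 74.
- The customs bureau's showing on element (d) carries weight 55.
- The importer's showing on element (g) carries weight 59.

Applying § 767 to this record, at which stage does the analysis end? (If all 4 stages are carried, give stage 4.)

Stage 1 — burden on importer; standard: a clear and cogent showing (weight exceeds 68).
    (a): 77 − 8 = 69 > 68 [met]
    (b): 70 > 68 [met]
  Stage 1 carried; the burden shifts to the customs bureau.
Stage 2 — burden on customs bureau; standard: a preponderance (weight is at least 50).
    (c): 50 ≥ 50 [met]
    (d): 55 ≥ 50 [met]
  The customs bureau carries Stage 2; the importer now bears the burden.
Stage 3 — burden on importer; standard: a clear and cogent showing (weight exceeds 68).
    (e): 91 − 18 = 73 > 68 [met]
    (f): 74 > 68 [met]
  Stage 3 carried; the burden remains with the importer.
Stage 4 — burden on importer; standard: a preponderance (weight is at least 50).
    (g): 59 − 9 = 50 ≥ 50 [met]
    (h): 51 ≥ 50 [met]
  All elements met at the final stage.
Every stage carried; the importer prevails.

stage 4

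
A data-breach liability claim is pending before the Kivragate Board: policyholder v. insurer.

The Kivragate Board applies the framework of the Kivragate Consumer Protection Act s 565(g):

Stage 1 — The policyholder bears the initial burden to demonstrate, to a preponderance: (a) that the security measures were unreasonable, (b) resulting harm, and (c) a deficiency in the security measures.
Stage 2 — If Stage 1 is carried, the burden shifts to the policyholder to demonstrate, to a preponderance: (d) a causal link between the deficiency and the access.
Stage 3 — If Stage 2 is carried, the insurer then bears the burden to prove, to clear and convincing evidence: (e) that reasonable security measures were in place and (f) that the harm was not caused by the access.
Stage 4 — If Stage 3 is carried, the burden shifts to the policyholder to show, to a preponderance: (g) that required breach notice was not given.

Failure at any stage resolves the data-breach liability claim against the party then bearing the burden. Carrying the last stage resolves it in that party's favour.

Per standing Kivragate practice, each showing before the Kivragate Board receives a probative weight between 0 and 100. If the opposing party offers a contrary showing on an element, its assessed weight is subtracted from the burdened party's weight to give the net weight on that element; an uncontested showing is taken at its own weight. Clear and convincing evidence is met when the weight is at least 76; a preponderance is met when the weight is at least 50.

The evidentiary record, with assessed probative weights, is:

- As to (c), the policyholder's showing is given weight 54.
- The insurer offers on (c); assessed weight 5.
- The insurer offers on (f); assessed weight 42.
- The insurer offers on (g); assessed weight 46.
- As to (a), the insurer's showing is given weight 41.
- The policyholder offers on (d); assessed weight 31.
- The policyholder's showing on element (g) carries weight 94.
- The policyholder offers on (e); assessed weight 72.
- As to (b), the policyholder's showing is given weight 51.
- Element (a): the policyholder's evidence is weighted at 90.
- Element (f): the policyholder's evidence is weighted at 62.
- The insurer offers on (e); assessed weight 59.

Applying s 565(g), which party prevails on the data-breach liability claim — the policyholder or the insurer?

Stage 1 — burden on policyholder; standard: a preponderance (weight is at least 50).
    (a): 90 − 41 = 49 < 50 [not met]
    (b): 51 ≥ 50 [met]
    (c): 54 − 5 = 49 < 50 [not met]
  The policyholder does not carry Stage 1.
So the insurer prevails.

insurer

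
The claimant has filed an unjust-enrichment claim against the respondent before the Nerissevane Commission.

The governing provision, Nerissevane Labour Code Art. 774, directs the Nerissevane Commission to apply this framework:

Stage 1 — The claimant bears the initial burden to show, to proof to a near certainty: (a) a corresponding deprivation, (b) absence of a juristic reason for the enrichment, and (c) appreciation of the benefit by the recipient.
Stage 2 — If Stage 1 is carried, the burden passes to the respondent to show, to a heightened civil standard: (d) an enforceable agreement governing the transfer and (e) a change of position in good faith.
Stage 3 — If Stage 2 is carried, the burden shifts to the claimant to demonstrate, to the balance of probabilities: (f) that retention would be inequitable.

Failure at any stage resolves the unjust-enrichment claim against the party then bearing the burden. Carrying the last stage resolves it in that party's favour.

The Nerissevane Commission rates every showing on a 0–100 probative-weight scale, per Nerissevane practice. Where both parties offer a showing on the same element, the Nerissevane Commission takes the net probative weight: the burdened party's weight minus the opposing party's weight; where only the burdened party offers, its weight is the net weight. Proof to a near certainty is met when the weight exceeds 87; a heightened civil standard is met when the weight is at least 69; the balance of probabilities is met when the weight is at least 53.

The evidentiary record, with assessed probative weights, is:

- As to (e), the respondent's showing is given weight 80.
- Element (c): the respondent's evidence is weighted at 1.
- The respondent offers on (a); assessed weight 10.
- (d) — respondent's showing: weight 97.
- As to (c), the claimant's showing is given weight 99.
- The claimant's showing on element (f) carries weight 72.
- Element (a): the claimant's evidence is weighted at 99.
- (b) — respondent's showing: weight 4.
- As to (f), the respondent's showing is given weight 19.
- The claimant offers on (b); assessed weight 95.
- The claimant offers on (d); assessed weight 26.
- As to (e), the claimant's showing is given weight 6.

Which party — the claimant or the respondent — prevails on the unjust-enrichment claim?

Stage 1 (claimant, proof to a near certainty, weight exceeds 87): (a) net 99−10=89 > 87 — meets; (b) net 95−4=91 > 87 — meets; (c) net 99−1=98 > 87 — meets.
  Stage 1 carried; the burden shifts to the respondent.
Stage 2 (respondent, a heightened civil standard, weight is at least 69): (d) net 97−26=71 ≥ 69 — meets; (e) net 80−6=74 ≥ 69 — meets.
  Stage 2 carried; the burden shifts to the claimant.
Stage 3 (claimant, the balance of probabilities, weight is at least 53): (f) net 72−19=53 ≥ 53 — meets.
  Stage 3 carried; the final stage is satisfied.
With every stage satisfied, the claimant prevails.

claimant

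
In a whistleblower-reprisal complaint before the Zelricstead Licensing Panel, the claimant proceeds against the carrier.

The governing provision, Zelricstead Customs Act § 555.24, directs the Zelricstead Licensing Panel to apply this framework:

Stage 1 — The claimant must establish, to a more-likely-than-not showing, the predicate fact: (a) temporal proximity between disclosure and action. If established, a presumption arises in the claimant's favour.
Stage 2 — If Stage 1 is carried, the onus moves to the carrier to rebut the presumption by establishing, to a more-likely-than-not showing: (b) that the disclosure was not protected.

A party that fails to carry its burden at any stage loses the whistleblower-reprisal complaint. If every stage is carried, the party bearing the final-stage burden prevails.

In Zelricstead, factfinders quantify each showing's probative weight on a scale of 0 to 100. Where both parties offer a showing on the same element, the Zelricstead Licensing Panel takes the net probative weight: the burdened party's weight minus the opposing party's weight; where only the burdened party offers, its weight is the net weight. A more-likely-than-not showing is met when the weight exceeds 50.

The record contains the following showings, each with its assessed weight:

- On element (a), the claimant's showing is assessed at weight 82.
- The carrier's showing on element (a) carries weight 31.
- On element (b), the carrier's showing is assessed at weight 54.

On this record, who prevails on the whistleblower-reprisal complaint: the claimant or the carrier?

carrier

Stage 1 — burden on claimant; standard: a more-likely-than-not showing (weight exceeds 50).
    (a): 82 − 31 = 51 > 50 [met]
  All elements met. The burden passes to the carrier.
Stage 2 — burden on carrier; standard: a more-likely-than-not showing (weight exceeds 50).
    (b): 54 > 50 [met]
  The carrier carries the last stage.
All stages carried — the carrier prevails.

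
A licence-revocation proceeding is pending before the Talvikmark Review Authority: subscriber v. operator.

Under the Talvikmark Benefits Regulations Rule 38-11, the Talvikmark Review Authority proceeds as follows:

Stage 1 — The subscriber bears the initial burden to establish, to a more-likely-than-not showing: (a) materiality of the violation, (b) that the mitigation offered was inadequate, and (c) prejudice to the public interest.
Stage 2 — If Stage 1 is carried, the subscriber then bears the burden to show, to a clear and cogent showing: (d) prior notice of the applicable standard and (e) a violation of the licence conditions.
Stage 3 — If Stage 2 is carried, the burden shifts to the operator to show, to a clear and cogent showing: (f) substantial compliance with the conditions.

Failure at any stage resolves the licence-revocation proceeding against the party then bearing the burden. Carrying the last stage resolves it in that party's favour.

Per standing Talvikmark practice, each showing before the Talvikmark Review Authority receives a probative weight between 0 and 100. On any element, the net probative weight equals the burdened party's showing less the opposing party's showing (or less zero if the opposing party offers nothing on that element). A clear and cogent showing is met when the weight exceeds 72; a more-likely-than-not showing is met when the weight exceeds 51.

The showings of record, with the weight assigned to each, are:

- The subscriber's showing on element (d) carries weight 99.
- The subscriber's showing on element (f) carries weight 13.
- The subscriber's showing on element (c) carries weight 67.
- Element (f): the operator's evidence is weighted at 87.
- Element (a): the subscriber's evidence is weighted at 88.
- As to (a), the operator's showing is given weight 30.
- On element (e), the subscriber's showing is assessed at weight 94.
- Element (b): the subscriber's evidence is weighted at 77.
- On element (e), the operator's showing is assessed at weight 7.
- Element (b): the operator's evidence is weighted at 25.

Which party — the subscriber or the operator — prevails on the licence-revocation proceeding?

operator

Stage 1 (subscriber, a more-likely-than-not showing, weight exceeds 51): (a) net 88−30=58 > 51 — meets; (b) net 77−25=52 > 51 — meets; (c) 67 > 51 — meets.
  Stage 1 carried; the burden remains with the subscriber.
Stage 2 (subscriber, a clear and cogent showing, weight exceeds 72): (d) 99 > 72 — meets; (e) net 94−7=87 > 72 — meets.
  All elements met. The burden passes to the operator.
Stage 3 (operator, a clear and cogent showing, weight exceeds 72): (f) net 87−13=74 > 72 — meets.
  Stage 3 carried; the final stage is satisfied.
Every stage carried; the operator prevails.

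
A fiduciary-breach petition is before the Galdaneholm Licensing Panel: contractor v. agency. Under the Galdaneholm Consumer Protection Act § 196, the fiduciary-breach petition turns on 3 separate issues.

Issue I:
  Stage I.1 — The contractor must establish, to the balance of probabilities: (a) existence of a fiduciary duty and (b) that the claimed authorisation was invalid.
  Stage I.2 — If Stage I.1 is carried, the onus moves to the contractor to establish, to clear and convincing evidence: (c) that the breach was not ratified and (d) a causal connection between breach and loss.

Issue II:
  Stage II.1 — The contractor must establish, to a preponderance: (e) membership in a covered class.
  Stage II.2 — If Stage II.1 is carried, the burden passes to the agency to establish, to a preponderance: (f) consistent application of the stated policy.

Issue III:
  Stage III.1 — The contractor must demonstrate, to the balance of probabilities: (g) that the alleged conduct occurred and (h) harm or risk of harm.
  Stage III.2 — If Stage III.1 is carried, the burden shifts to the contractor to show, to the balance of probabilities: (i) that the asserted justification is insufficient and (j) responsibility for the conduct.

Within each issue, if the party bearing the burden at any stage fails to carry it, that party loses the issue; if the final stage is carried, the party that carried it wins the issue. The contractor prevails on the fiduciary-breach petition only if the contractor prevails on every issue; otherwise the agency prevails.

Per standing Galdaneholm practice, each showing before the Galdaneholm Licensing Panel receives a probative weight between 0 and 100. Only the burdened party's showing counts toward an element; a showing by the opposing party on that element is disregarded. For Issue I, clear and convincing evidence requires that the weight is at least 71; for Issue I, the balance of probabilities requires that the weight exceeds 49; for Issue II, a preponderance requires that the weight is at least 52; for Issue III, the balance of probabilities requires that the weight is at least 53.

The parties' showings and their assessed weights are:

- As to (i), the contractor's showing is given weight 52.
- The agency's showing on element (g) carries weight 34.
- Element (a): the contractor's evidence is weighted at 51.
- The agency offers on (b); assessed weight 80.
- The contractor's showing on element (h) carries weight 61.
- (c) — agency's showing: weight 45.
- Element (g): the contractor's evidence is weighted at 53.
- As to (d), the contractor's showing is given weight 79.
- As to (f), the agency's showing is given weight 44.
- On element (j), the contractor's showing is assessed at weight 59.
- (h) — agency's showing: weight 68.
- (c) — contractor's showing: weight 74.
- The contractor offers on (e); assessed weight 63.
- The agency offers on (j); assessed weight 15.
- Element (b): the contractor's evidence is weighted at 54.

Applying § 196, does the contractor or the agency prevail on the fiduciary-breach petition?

agency

— Issue I —
Stage I.1 (contractor, the balance of probabilities, weight exceeds 49): (a) 51 > 49 — meets; (b) 54 (agency's 80 disregarded) > 49 — meets.
  Stage I.1 is satisfied; the contractor continues to bear the burden.
Stage I.2 (contractor, clear and convincing evidence, weight is at least 71): (c) 74 (agency's 45 disregarded) ≥ 71 — meets; (d) 79 ≥ 71 — meets.
  The contractor carries the last stage.
Every stage carried; the contractor prevails on this issue.
— Issue II —
Stage II.1 — burden on contractor; standard: a preponderance (weight is at least 52).
    (e): 63 ≥ 52 [met]
  The contractor carries Stage II.1; the agency now bears the burden.
Stage II.2 — burden on agency; standard: a preponderance (weight is at least 52).
    (f): 44 < 52 [not met]
  The agency does not carry Stage II.2.
The contractor prevails on this issue.
— Issue III —
Stage III.1 (contractor, the balance of probabilities, weight is at least 53): (g) 53 (agency's 34 disregarded) ≥ 53 — meets; (h) 61 (agency's 68 disregarded) ≥ 53 — meets.
  Stage III.1 is satisfied; the contractor continues to bear the burden.
Stage III.2 (contractor, the balance of probabilities, weight is at least 53): (i) 52 < 53 — fails; (j) 59 (agency's 15 disregarded) ≥ 53 — meets.
  Stage III.2 not carried; the contractor fails its burden.
So the agency prevails on this issue.
Per-issue: Issue I → contractor; Issue II → contractor; Issue III → agency. The contractor must prevail on every issue; overall, the agency prevails.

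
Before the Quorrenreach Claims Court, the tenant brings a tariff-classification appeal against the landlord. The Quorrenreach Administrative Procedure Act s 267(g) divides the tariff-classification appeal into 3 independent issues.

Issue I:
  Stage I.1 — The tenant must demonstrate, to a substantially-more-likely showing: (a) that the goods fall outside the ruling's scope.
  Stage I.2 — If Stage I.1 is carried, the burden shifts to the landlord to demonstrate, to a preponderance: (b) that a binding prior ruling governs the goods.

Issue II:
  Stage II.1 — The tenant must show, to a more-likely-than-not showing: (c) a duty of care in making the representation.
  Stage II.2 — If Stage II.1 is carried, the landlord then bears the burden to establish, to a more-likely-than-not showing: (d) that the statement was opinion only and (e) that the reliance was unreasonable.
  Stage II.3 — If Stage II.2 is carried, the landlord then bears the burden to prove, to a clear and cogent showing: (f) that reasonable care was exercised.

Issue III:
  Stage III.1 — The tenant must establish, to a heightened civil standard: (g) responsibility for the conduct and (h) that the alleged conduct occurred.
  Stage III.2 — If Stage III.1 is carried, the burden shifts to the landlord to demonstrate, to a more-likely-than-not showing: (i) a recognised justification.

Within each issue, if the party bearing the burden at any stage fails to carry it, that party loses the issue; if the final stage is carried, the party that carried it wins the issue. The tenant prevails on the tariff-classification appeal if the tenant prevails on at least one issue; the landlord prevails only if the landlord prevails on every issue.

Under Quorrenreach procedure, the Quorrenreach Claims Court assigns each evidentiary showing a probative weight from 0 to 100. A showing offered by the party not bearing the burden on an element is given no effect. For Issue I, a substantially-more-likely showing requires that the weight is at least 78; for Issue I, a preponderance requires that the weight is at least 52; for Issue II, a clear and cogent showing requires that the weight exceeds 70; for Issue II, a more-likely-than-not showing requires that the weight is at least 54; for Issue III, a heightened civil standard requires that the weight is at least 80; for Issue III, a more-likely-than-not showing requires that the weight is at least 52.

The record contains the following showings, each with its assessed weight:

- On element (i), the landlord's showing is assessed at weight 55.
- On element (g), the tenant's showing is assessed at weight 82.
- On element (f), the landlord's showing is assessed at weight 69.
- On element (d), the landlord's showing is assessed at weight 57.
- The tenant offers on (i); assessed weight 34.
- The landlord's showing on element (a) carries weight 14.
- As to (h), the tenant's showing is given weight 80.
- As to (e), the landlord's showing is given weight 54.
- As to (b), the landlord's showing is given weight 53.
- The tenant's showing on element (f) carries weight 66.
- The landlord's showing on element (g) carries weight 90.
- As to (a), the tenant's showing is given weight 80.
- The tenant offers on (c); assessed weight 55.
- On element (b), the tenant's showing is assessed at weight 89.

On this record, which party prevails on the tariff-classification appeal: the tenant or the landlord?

— Issue I —
Stage I.1 — burden on tenant; standard: a substantially-more-likely showing (weight is at least 78).
    (a): 80 (landlord's 14 disregarded) ≥ 78 [met]
  All elements met. The burden passes to the landlord.
Stage I.2 — burden on landlord; standard: a preponderance (weight is at least 52).
    (b): 53 (tenant's 89 disregarded) ≥ 52 [met]
  Stage I.2 carried; the final stage is satisfied.
With every stage satisfied, the landlord prevails on this issue.
— Issue II —
At Stage II.1 the tenant must meet a more-likely-than-not showing (weight is at least 54): on (c) the weight is 55, which does reach 54, so (c) meets the standard.
  All elements met. The burden passes to the landlord.
At Stage II.2 the landlord must meet a more-likely-than-not showing (weight is at least 54): on (d) the weight is 57, which does reach 54, so (d) meets the standard; on (e) the weight is 54, which does reach 54, so (e) meets the standard.
  Stage II.2 is satisfied; the landlord continues to bear the burden.
At Stage II.3 the landlord must meet a clear and cogent showing (weight exceeds 70): on (f) the weight is 69 (the tenant's 66 is given no effect), which does not exceed 70, so (f) does not meet the standard.
  The landlord does not carry Stage II.3.
The tenant prevails on this issue.
— Issue III —
Stage III.1 (tenant, a heightened civil standard, weight is at least 80): (g) 82 (landlord's 90 disregarded) ≥ 80 — meets; (h) 80 ≥ 80 — meets.
  The tenant carries Stage III.1; the landlord now bears the burden.
Stage III.2 (landlord, a more-likely-than-not showing, weight is at least 52): (i) 55 (tenant's 34 disregarded) ≥ 52 — meets.
  All elements met at the final stage.
All stages carried — the landlord prevails on this issue.
Per-issue: Issue I → landlord; Issue II → tenant; Issue III → landlord. The tenant must prevail on at least one issue; overall, the tenant prevails.

tenant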